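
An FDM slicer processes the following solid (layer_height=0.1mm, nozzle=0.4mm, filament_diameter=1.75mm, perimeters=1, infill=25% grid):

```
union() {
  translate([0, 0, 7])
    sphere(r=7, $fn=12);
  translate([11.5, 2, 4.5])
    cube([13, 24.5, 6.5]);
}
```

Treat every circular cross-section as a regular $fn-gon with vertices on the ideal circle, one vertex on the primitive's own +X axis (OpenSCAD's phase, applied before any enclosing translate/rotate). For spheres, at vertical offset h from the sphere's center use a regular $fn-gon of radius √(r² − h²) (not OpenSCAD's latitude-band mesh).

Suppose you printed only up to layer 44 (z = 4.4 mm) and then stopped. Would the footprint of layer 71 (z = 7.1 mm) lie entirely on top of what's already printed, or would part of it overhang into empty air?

Compare the two slices. At z = 4.4: the sphere: section is a regular 12-gon, circumradius = √(r²−h²) = √(7²−2.6²) = 6.499 (area = (12/2)·6.499²·sin(360°/12) = 126.72 mm²); the cube at (11.5, 2) is not intersected at this z (z outside [4.5, 11]); Merging all regions: only the r=7 sphere is present, so the union is just that shape — area = 126.72 mm². At z = 7.1: the r=7 sphere slices to a regular 12-gon of circumradius 6.999 (√(r²−h²) with h=0.1 from center) (area = (12/2)·6.999²·sin(360°/12) = 146.97 mm²); the cube at (11.5, 2) (footprint 13×24.5) is included at this height (area 318.50 mm²); Merging all regions: the 2 present regions are separate (no shared area or edge), so areas and boundary lengths simply add and each stays a separate island — area = 465.47 mm². Checking containment: at z = 7.1 the cross-section extends beyond the z = 4.4 cross-section by about 338.75 mm².

part overhangs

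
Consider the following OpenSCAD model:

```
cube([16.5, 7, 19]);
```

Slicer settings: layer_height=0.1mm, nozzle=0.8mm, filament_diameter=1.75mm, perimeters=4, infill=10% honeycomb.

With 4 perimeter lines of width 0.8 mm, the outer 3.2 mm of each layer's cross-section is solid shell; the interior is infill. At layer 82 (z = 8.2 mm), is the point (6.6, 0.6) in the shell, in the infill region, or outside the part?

At z = 8.2 mm: the cube (footprint 16.5×7) is included at this height. Overall, the cross-section is a single solid region. The nearest boundary edge runs (0.00, 0.00)→(16.50, 0.00); distance from the point to it = 0.60 mm. The point is inside the cross-section, 0.60 mm from the nearest boundary — within the 3.2 mm shell band (4 × 0.8).

shell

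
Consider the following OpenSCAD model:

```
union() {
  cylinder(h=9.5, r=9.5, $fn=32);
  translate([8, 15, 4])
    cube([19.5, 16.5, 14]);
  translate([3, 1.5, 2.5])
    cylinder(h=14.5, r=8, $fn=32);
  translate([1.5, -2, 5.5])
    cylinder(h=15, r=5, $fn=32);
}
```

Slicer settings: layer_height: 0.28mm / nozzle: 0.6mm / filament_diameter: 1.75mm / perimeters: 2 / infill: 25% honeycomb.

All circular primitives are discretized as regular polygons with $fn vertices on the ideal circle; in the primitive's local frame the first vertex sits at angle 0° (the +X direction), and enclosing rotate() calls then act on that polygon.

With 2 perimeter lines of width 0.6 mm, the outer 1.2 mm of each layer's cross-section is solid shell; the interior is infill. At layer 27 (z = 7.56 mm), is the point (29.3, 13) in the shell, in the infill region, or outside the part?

At z = 7.56 mm: the cylinder: section is a regular 32-gon, circumradius r=9.5; the cube at (8, 15) is present — its section is the full 19.5×16.5 rectangle; the r=8 cylinder at (3, 1.5) contributes a regular 32-gon of circumradius 8; the r=5 cylinder at (1.5, -2) gives a regular 32-gon of circumradius 5 (constant along its height); Combining (union): the regions partially overlap (shared area 254.62 mm²), so overlapping operands fuse into one piece — 2 connected regions. Overall, the cross-section has 2 separate islands. The nearest boundary edge runs (27.50, 15.00)→(8.00, 15.00); distance from the point to it = 2.69 mm. The point is not inside any of the regions above, so it lies outside the cross-section (2.69 mm from the nearest boundary).

outside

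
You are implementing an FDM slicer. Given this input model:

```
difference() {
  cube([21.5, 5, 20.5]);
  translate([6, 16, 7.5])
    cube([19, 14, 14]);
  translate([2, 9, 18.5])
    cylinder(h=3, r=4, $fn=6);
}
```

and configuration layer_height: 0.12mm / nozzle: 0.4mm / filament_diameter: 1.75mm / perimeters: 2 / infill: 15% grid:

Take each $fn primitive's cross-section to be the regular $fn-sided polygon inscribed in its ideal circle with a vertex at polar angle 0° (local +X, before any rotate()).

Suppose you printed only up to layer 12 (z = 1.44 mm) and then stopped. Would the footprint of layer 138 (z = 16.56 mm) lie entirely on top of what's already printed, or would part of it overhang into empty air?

entirely on top

Compare the two slices. At z = 1.44: the cube is present — its section is the full 21.5×5 rectangle (area 107.50 mm²); the cube at (6, 16) is not intersected at this z (z outside [7.5, 21.5]); the cylinder at (2, 9) is not intersected at this z (z outside [18.5, 21.5]); After the difference (first − rest): none of the subtracted shapes is present at this height, so the 21.5×5 cube is unchanged — area = 107.50 mm². At z = 16.56: the 21.5×5 cube contributes its full rectangle (area 107.50 mm²); the cube at (6, 16) is present — its section is the full 19×14 rectangle (area 266.00 mm²); the cylinder at (2, 9) is absent (z outside [18.5, 21.5]); Subtracting the remaining from the first: starting from the 21.5×5 cube (107.50 mm²), the 19×14 cube at (6, 16) misses the remaining region (no effect) — area = 107.50 mm². Checking containment: the cross-section at z = 16.56 is a subset of the cross-section at z = 1.44.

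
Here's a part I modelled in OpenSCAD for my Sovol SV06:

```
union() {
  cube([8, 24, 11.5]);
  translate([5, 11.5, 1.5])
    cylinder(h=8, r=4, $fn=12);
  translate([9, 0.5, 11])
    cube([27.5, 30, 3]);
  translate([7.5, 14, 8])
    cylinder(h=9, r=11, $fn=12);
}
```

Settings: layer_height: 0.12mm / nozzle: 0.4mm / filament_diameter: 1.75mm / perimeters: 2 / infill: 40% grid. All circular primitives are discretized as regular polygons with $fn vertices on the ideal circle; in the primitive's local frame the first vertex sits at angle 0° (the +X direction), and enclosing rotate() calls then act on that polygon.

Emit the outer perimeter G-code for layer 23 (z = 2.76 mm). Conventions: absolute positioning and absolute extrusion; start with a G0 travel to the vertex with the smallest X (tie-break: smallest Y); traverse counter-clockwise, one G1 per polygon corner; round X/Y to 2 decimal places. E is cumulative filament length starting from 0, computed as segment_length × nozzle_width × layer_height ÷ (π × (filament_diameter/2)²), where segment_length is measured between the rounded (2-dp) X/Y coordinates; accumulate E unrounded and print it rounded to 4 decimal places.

G0 X0.00 Y0.00 Z2.76
G1 X8.00 Y0.00 E0.1596
G1 X8.00 Y9.04 E0.3401
G1 X8.46 Y9.50 E0.3530
G1 X9.00 Y11.50 E0.3944
G1 X8.46 Y13.50 E0.4357
G1 X8.00 Y13.96 E0.4487
G1 X8.00 Y24.00 E0.6491
G1 X0.00 Y24.00 E0.8087
G1 X0.00 Y0.00 E1.2877

At z = 2.76 mm: the 8×24 cube contributes its full rectangle; the r=4 cylinder at (5, 11.5) gives a regular 12-gon of circumradius 4 (constant along its height); the cube at (9, 0.5) is absent (z outside [11, 14]); the cylinder at (7.5, 14) is not intersected at this z (z outside [8, 17]); Merging all regions: the regions partially overlap (shared area 44.86 mm²), so overlapping operands fuse into one piece — 1 connected region. The outline is a single polygon with 9 vertices. Extrusion per mm of travel: 0.4 × 0.12 / (π × 0.875²) = 0.019956. Accumulating E over each segment gives final E = 1.2877.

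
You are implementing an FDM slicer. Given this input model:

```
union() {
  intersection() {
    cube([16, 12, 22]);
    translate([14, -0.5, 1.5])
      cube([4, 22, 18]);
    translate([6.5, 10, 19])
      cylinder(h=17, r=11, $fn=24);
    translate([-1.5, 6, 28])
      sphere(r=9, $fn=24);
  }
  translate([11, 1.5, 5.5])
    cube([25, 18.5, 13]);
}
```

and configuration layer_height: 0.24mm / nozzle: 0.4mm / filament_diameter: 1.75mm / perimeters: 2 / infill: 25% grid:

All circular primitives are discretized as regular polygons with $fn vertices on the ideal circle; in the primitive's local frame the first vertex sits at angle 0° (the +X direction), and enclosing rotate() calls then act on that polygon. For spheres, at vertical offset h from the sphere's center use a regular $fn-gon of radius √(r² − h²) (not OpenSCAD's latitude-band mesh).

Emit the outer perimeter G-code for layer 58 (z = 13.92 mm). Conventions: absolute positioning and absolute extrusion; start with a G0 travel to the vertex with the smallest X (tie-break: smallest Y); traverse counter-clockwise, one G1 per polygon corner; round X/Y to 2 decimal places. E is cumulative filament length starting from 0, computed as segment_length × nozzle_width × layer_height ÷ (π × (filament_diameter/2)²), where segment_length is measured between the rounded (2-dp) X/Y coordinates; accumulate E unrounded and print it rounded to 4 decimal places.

At z = 13.92 mm: the cube is present — its section is the full 16×12 rectangle; the cube at (14, -0.5) is present — its section is the full 4×22 rectangle; the cylinder at (6.5, 10) does not reach this height (z outside [19, 36]); the sphere at (-1.5, 6) is not intersected at this z (|z−center|=14.080 > r=9); Keeping only the common overlap: at least one operand is absent at this height, so nothing remains; the cube at (11, 1.5) (footprint 25×18.5) is included at this height; Taking the union: only the 25×18.5 cube at (11, 1.5) is present, so the union is just that shape — 1 connected region. The outline is a single polygon with 4 vertices. Extrusion per mm of travel: 0.4 × 0.24 / (π × 0.875²) = 0.039912. Accumulating E over each segment gives final E = 3.4724.

G0 X11.00 Y1.50 Z13.92
G1 X36.00 Y1.50 E0.9978
G1 X36.00 Y20.00 E1.7362
G1 X11.00 Y20.00 E2.7340
G1 X11.00 Y1.50 E3.4724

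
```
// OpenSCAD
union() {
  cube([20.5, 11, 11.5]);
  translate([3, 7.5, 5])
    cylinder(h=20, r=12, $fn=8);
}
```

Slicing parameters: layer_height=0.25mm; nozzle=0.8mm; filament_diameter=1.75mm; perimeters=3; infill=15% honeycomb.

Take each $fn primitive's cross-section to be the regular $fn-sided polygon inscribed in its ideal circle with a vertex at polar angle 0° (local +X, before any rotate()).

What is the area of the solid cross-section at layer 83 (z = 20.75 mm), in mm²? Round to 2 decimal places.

407.29 mm²

At z = 20.75 mm: the cube does not reach this height (z outside [0, 11.5]); the cylinder at (3, 7.5): section is a regular 8-gon, circumradius r=12 (area = (8/2)·12.000²·sin(360°/8) = 407.29 mm²); Taking the union: only the r=12 cylinder at (3, 7.5) is present, so the union is just that shape — area = 407.29 mm². Overall, the cross-section is a single solid region. Net area = 407.29 mm².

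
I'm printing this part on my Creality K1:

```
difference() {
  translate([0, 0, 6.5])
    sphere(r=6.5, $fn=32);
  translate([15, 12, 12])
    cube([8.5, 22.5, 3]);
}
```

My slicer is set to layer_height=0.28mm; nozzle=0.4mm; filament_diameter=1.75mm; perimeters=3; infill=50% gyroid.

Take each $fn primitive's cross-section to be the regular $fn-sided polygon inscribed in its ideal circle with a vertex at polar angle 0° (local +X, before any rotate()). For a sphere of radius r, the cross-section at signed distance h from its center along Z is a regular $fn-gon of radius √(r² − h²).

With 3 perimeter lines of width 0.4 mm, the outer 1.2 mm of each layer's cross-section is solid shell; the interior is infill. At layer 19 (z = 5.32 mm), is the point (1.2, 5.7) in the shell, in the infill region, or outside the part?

At z = 5.32 mm: the r=6.5 sphere contributes a regular 32-gon of circumradius √(6.5²−1.18²) = 6.392; the cube at (15, 12) is not intersected at this z (z outside [12, 15]); Subtracting the remaining from the first: none of the subtracted shapes is present at this height, so the r=6.5 sphere is unchanged — 1 connected region. Overall, the cross-section is a single solid region. The nearest boundary edge runs (2.45, 5.91)→(1.25, 6.27); distance from the point to it = 0.56 mm. The point is inside the cross-section, 0.56 mm from the nearest boundary — within the 1.2 mm shell band (3 × 0.4).

shell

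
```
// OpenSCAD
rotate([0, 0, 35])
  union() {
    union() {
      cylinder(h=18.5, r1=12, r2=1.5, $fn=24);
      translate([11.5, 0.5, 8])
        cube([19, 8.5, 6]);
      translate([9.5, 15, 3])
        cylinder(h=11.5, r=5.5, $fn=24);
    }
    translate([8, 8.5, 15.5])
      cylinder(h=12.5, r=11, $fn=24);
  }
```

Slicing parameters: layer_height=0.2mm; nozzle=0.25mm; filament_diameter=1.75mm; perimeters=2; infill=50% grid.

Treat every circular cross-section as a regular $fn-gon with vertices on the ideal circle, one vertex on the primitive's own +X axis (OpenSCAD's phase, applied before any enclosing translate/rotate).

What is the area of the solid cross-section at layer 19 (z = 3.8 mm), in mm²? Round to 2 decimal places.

At z = 3.8 mm: the cone (r1=12→r2=1.5) has section circumradius 9.843 here — a regular 24-gon (area = (24/2)·9.843²·sin(360°/24) = 300.92 mm²); the cube at (11.5, 0.5) is absent (z outside [8, 14]); the r=5.5 cylinder at (9.5, 15) contributes a regular 24-gon of circumradius 5.5 (area = (24/2)·5.500²·sin(360°/24) = 93.95 mm²); Merging all regions: the 2 present regions are separate (no shared area or edge), so areas and boundary lengths simply add and each stays a separate island — area = 394.87 mm²; the cylinder at (8, 8.5) is not intersected at this z (z outside [15.5, 28]); Taking the union: only that combined region is present, so the union is just that shape — area = 394.87 mm²; (whole slice rotated 35° about Z — lengths, areas and connectivity unchanged). Overall, the cross-section has 2 separate islands. Net area = 394.87 mm².

394.87 mm²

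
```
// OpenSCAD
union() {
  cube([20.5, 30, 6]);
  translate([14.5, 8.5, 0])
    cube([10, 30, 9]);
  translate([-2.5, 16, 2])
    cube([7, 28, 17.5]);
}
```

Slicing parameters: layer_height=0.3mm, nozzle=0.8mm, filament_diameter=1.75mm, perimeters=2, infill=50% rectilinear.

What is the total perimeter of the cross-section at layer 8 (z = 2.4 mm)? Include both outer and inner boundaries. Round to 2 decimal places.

At z = 2.4 mm: the cube (footprint 20.5×30) is included at this height (perimeter 101.00 mm); the cube at (14.5, 8.5) is present — its section is the full 10×30 rectangle (perimeter 80.00 mm); the cube at (-2.5, 16) (footprint 7×28) is included at this height (perimeter 70.00 mm); Combining (union): the regions partially overlap (shared area 192.00 mm²), so the edge portions inside another operand are dropped and the merged outline is re-measured after clipping — boundary = 159.00 mm. Overall, the cross-section is a single solid region. Total boundary length (outer) = 159.00 mm.

159.00 mm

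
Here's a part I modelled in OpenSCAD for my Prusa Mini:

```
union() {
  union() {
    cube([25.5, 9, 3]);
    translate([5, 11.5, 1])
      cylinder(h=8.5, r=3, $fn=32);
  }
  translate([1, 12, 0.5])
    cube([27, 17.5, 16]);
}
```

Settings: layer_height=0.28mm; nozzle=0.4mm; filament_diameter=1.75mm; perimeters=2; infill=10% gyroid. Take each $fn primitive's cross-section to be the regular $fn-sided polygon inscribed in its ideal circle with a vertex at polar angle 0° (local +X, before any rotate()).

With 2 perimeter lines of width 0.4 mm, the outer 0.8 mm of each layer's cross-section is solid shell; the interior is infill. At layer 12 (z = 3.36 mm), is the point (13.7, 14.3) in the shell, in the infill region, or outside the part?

infill

At z = 3.36 mm: the cube is not intersected at this z (z outside [0, 3]); the r=3 cylinder at (5, 11.5) gives a regular 32-gon of circumradius 3 (constant along its height); Combining (union): only the r=3 cylinder at (5, 11.5) is present, so the union is just that shape — 1 connected region; the cube at (1, 12) is present — its section is the full 27×17.5 rectangle; Combining (union): the regions partially overlap (shared area 11.07 mm²), so overlapping operands fuse into one piece — 1 connected region. Overall, the cross-section is a single solid region. The nearest boundary edge runs (28.00, 12.00)→(7.95, 12.00); distance from the point to it = 2.30 mm. The point is inside the cross-section and 2.30 mm from the nearest boundary — more than the 0.8 mm shell width (2 × 0.4), so it's in the infill interior.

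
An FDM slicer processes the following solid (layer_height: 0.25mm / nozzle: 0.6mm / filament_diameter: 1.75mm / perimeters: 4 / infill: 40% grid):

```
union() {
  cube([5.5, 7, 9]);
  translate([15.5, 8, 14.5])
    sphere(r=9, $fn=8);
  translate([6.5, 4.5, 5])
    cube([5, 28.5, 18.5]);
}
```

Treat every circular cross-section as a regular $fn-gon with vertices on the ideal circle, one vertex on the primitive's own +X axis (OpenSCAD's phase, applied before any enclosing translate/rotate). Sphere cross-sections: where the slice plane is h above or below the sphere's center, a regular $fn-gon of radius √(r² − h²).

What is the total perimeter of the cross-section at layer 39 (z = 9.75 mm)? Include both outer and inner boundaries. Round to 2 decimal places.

90.96 mm

At z = 9.75 mm: the cube is absent (z outside [0, 9]); the r=9 sphere at (15.5, 8) slices to a regular 8-gon of circumradius 7.644 (√(r²−h²) with h=4.75 from center) (perimeter = 2·8·7.644·sin(180°/8) = 46.81 mm); the 5×28.5 cube at (6.5, 4.5) contributes its full rectangle (perimeter 67.00 mm); Merging all regions: the regions partially overlap (shared area 24.28 mm²), so the edge portions inside another operand are dropped and the merged outline is re-measured after clipping — boundary = 90.96 mm. Overall, the cross-section is a single solid region. Total boundary length (outer) = 90.96 mm.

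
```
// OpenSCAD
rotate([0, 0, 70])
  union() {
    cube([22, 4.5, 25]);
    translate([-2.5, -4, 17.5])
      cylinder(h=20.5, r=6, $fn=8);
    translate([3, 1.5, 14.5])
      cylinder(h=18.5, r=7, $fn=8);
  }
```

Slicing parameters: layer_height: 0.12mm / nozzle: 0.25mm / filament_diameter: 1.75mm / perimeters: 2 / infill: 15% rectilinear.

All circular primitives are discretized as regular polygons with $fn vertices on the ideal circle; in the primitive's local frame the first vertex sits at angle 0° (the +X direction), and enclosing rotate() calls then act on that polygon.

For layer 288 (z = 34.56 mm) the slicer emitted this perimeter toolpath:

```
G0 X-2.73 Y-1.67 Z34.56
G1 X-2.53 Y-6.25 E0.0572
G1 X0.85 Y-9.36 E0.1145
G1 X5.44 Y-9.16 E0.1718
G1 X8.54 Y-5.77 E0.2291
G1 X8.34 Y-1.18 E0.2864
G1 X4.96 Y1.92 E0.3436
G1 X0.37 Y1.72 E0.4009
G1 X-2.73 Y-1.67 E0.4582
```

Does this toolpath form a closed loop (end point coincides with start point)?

Start point (G0): (-2.73, -1.67). End point (last G1): the path returns to the start — closed.

yes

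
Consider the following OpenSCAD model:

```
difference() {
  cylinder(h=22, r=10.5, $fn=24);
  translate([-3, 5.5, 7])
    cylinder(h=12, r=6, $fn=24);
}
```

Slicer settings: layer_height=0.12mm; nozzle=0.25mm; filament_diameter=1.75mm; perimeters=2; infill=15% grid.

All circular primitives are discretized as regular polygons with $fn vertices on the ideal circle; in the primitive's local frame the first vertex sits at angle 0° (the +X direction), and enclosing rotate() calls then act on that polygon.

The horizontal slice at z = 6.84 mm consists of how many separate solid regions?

1

At z = 6.84 mm: the r=10.5 cylinder contributes a regular 24-gon of circumradius 10.5; the cylinder at (-3, 5.5) is not intersected at this z (z outside [7, 19]); Taking the first minus the rest: none of the subtracted shapes is present at this height, so the r=10.5 cylinder is unchanged — 1 connected region. The result has 1 disconnected region.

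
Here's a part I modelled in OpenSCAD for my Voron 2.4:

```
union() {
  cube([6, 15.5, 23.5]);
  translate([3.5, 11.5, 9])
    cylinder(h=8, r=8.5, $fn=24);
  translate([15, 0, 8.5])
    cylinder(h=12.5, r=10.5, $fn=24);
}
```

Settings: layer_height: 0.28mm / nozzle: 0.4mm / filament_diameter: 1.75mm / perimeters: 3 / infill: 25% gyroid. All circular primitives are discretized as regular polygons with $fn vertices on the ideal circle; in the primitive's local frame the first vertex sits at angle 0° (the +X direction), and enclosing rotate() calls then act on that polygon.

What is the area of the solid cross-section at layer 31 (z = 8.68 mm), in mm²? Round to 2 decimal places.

At z = 8.68 mm: the cube is present — its section is the full 6×15.5 rectangle (area 93.00 mm²); the cylinder at (3.5, 11.5) is not intersected at this z (z outside [9, 17]); the r=10.5 cylinder at (15, 0) gives a regular 24-gon of circumradius 10.5 (constant along its height) (area = (24/2)·10.500²·sin(360°/24) = 342.42 mm²); Merging all regions: the regions partially overlap — summed areas 435.42 mm² minus the doubly-counted overlap 5.16 mm² gives 430.26 mm² — area = 430.26 mm². Overall, the cross-section is a single solid region. Net area = 430.26 mm².

430.26 mm²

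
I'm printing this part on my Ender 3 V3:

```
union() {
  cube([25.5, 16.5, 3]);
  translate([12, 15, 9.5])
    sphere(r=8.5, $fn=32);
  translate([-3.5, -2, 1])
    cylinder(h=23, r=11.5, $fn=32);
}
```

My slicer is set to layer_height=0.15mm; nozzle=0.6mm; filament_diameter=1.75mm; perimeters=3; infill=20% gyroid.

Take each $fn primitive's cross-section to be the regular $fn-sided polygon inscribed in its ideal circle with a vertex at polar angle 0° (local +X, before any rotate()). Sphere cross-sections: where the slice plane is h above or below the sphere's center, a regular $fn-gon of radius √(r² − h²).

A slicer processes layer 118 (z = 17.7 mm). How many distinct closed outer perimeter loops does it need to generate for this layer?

At z = 17.7 mm: the cube is not intersected at this z (z outside [0, 3]); the sphere at (12, 15): section is a regular 32-gon, circumradius = √(r²−h²) = √(8.5²−8.2²) = 2.238; the cylinder at (-3.5, -2): section is a regular 32-gon, circumradius r=11.5; Combining (union): the 2 present regions are separate (no shared area or edge), so areas and boundary lengths simply add and each stays a separate island — 2 connected regions. The result has 2 disconnected regions.

2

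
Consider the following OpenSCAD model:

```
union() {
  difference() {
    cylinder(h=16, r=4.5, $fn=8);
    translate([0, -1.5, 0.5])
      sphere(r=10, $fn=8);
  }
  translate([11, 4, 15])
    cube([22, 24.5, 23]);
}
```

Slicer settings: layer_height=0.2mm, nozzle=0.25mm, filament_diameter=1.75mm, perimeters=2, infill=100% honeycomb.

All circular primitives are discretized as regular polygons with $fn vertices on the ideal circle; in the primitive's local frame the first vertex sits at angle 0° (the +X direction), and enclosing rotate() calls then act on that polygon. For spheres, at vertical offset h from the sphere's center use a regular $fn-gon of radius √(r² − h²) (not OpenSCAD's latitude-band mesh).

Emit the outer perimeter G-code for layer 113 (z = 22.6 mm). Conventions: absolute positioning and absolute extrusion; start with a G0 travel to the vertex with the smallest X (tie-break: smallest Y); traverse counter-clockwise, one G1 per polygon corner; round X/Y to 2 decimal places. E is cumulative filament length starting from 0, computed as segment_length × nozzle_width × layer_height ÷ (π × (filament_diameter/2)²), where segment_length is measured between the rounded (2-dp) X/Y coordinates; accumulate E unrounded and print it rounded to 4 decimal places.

At z = 22.6 mm: the cylinder is absent (z outside [0, 16]); the sphere at (0, -1.5) is absent (|z−center|=22.100 > r=10); After the difference (first − rest): the first operand is absent here, so nothing remains; the cube at (11, 4) is present — its section is the full 22×24.5 rectangle; Merging all regions: only the 22×24.5 cube at (11, 4) is present, so the union is just that shape — 1 connected region. The outline is a single polygon with 4 vertices. Extrusion per mm of travel: 0.25 × 0.2 / (π × 0.875²) = 0.020788. Accumulating E over each segment gives final E = 1.9332.

G0 X11.00 Y4.00 Z22.60
G1 X33.00 Y4.00 E0.4573
G1 X33.00 Y28.50 E0.9666
G1 X11.00 Y28.50 E1.4239
G1 X11.00 Y4.00 E1.9332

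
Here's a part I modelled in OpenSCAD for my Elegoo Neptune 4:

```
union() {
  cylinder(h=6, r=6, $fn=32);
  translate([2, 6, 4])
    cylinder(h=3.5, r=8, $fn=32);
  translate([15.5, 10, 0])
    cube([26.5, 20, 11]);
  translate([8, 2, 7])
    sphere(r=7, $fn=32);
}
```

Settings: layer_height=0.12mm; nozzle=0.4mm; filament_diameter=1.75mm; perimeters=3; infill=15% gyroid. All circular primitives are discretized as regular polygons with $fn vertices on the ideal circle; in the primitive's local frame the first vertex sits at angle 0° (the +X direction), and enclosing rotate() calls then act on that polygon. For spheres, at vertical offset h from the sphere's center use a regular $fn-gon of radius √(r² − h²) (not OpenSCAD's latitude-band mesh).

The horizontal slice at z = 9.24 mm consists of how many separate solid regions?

2

At z = 9.24 mm: the cylinder is not intersected at this z (z outside [0, 6]); the cylinder at (2, 6) is not intersected at this z (z outside [4, 7.5]); the cube at (15.5, 10) is present — its section is the full 26.5×20 rectangle; the r=7 sphere at (8, 2) contributes a regular 32-gon of circumradius √(7²−2.24²) = 6.632; Merging all regions: the 2 present regions are separate (no shared area or edge), so areas and boundary lengths simply add and each stays a separate island — 2 connected regions. The result has 2 disconnected regions.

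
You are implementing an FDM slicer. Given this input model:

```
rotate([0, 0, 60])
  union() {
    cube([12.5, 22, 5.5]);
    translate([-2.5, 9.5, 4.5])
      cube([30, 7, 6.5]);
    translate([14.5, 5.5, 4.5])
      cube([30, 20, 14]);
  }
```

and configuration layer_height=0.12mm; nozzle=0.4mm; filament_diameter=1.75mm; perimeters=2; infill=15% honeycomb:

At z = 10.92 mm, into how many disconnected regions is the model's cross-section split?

1

At z = 10.92 mm: the cube does not reach this height (z outside [0, 5.5]); the 30×7 cube at (-2.5, 9.5) contributes its full rectangle; the cube at (14.5, 5.5) is present — its section is the full 30×20 rectangle; Taking the union: the regions partially overlap (shared area 91.00 mm²), so overlapping operands fuse into one piece — 1 connected region; (rotated 60° about Z; rotation is an isometry so areas/perimeters/island counts are preserved). The result has 1 disconnected region.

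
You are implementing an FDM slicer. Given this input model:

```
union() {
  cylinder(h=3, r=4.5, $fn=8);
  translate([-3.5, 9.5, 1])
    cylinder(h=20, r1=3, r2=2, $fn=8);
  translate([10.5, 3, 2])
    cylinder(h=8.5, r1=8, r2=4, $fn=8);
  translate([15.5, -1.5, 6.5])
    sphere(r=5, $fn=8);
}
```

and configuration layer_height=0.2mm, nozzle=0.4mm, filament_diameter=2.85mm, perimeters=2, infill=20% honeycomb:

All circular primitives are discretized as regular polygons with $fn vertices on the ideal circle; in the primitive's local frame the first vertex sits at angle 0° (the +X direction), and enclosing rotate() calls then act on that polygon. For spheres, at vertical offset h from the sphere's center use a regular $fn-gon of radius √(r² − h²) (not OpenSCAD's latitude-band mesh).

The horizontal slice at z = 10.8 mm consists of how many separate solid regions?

2

At z = 10.8 mm: the cylinder is not intersected at this z (z outside [0, 3]); the cone at (-3.5, 9.5): at t=0.490 of its height the radius interpolates to r₁+(r₂−r₁)t = 2.510, giving a regular 8-gon of that circumradius; the cone at (10.5, 3) does not reach this height (z outside [2, 10.5]); the r=5 sphere at (15.5, -1.5) slices to a regular 8-gon of circumradius 2.551 (√(r²−h²) with h=4.3 from center); Combining (union): the 2 present regions are separate (no shared area or edge), so areas and boundary lengths simply add and each stays a separate island — 2 connected regions. The result has 2 disconnected regions.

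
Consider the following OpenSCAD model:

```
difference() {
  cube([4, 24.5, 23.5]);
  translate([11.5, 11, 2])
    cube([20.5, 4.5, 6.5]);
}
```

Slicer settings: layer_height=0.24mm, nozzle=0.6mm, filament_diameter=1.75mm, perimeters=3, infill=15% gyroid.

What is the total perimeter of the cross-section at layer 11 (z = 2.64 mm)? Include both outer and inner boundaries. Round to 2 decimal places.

At z = 2.64 mm: the cube is present — its section is the full 4×24.5 rectangle (perimeter 57.00 mm); the cube at (11.5, 11) is present — its section is the full 20.5×4.5 rectangle (perimeter 50.00 mm); After the difference (first − rest): starting from the 4×24.5 cube, the 20.5×4.5 cube at (11.5, 11) misses the remaining region (no effect) — boundary = 57.00 mm. Overall, the cross-section is a single solid region. Total boundary length (outer) = 57.00 mm.

57.00 mm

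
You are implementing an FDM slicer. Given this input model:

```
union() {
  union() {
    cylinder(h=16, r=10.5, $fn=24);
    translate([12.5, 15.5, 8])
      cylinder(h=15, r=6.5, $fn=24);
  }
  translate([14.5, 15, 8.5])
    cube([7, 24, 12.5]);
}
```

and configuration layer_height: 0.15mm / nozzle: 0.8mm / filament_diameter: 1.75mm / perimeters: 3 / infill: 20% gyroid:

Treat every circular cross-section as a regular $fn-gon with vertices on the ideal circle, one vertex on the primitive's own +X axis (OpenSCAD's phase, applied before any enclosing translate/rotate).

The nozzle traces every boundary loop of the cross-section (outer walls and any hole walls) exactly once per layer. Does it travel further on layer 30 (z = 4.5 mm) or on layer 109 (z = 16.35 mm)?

Layer 30 (z = 4.5): the r=10.5 cylinder gives a regular 24-gon of circumradius 10.5 (constant along its height) (perimeter = 2·24·10.500·sin(180°/24) = 65.79 mm); the cylinder at (12.5, 15.5) is absent (z outside [8, 23]); Merging all regions: only the r=10.5 cylinder is present, so the union is just that shape — boundary = 65.79 mm; the cube at (14.5, 15) is absent (z outside [8.5, 21]); Combining (union): only that combined region is present, so the union is just that shape — boundary = 65.79 mm. So its perimeter = 65.79 mm. Layer 109 (z = 16.35): the cylinder does not reach this height (z outside [0, 16]); the cylinder at (12.5, 15.5): section is a regular 24-gon, circumradius r=6.5 (perimeter = 2·24·6.500·sin(180°/24) = 40.72 mm); Taking the union: only the r=6.5 cylinder at (12.5, 15.5) is present, so the union is just that shape — boundary = 40.72 mm; the cube at (14.5, 15) (footprint 7×24) is included at this height (perimeter 62.00 mm); Taking the union: the regions partially overlap (shared area 22.32 mm²), so the edge portions inside another operand are dropped and the merged outline is re-measured after clipping — boundary = 83.00 mm. So its perimeter = 83.00 mm. Layer 109 is larger (83.00 vs 65.79 mm).

layer 109 (z = 16.35 mm)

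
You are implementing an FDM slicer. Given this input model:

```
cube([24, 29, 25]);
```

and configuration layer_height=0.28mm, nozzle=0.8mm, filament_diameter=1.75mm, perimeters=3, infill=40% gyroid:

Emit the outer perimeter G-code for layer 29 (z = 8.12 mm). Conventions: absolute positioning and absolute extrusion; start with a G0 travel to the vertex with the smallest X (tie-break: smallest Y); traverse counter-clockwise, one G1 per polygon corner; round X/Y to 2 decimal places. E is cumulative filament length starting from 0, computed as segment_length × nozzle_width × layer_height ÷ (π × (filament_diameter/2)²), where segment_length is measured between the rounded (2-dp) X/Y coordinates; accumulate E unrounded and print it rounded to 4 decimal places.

At z = 8.12 mm: the cube is present — its section is the full 24×29 rectangle. The outline is a single polygon with 4 vertices. Extrusion per mm of travel: 0.8 × 0.28 / (π × 0.875²) = 0.093128. Accumulating E over each segment gives final E = 9.8716.

G0 X0.00 Y0.00 Z8.12
G1 X24.00 Y0.00 E2.2351
G1 X24.00 Y29.00 E4.9358
G1 X0.00 Y29.00 E7.1709
G1 X0.00 Y0.00 E9.8716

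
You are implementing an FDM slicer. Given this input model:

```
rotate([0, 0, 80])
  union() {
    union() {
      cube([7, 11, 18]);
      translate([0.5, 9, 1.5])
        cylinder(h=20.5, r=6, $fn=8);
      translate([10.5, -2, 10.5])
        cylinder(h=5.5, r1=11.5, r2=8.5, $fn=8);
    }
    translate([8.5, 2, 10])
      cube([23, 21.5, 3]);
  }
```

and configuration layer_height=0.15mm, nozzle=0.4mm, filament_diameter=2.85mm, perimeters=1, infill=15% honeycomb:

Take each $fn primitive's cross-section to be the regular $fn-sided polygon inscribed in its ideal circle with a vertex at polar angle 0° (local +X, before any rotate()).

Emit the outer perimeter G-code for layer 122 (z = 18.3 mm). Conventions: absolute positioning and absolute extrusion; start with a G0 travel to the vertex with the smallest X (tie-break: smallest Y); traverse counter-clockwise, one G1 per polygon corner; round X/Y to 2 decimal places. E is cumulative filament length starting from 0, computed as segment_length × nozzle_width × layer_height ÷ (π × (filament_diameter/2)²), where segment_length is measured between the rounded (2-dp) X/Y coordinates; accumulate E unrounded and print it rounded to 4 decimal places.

G0 X-14.69 Y3.10 Z18.30
G1 X-13.69 Y-1.39 E0.0433
G1 X-9.82 Y-3.85 E0.0864
G1 X-5.33 Y-2.86 E0.1296
G1 X-2.87 Y1.01 E0.1728
G1 X-3.86 Y5.50 E0.2160
G1 X-7.73 Y7.96 E0.2591
G1 X-12.22 Y6.97 E0.3024
G1 X-14.69 Y3.10 E0.3456

At z = 18.3 mm: the cube is absent (z outside [0, 18]); the cylinder at (0.5, 9): section is a regular 8-gon, circumradius r=6; the cone at (10.5, -2) does not reach this height (z outside [10.5, 16]); Taking the union: only the r=6 cylinder at (0.5, 9) is present, so the union is just that shape — 1 connected region; the cube at (8.5, 2) is absent (z outside [10, 13]); Taking the union: only that combined region is present, so the union is just that shape — 1 connected region; (rotated 80° about Z; rotation is an isometry so areas/perimeters/island counts are preserved). The outline is a single polygon with 8 vertices. Extrusion per mm of travel: 0.4 × 0.15 / (π × 1.425²) = 0.009405. Accumulating E over each segment gives final E = 0.3456.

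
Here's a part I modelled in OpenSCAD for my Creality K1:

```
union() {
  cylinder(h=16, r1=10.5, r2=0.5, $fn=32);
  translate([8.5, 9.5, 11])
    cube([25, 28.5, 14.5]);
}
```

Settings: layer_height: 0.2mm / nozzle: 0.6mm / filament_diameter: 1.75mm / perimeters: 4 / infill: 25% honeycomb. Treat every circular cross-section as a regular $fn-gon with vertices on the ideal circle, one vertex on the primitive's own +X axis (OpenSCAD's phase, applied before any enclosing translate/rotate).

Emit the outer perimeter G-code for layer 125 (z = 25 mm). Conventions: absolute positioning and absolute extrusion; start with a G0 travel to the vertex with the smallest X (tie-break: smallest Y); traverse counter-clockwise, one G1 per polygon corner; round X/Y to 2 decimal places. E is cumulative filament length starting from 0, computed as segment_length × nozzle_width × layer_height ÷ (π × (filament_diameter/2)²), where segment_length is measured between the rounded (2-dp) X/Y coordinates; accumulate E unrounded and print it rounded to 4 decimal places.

At z = 25 mm: the cone is absent (z outside [0, 16]); the 25×28.5 cube at (8.5, 9.5) contributes its full rectangle; Merging all regions: only the 25×28.5 cube at (8.5, 9.5) is present, so the union is just that shape — 1 connected region. The outline is a single polygon with 4 vertices. Extrusion per mm of travel: 0.6 × 0.2 / (π × 0.875²) = 0.049890. Accumulating E over each segment gives final E = 5.3383.

G0 X8.50 Y9.50 Z25.00
G1 X33.50 Y9.50 E1.2473
G1 X33.50 Y38.00 E2.6691
G1 X8.50 Y38.00 E3.9164
G1 X8.50 Y9.50 E5.3383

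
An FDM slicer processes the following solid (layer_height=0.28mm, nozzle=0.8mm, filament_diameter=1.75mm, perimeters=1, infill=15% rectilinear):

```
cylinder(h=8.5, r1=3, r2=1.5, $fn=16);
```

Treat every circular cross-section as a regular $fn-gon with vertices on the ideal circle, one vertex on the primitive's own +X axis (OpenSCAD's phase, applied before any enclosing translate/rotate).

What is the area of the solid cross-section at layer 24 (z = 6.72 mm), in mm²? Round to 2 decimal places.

10.08 mm²

At z = 6.72 mm: the cone: at t=0.791 of its height the radius interpolates to r₁+(r₂−r₁)t = 1.814, giving a regular 16-gon of that circumradius (area = (16/2)·1.814²·sin(360°/16) = 10.08 mm²). Overall, the cross-section is a single solid region. Net area = 10.08 mm².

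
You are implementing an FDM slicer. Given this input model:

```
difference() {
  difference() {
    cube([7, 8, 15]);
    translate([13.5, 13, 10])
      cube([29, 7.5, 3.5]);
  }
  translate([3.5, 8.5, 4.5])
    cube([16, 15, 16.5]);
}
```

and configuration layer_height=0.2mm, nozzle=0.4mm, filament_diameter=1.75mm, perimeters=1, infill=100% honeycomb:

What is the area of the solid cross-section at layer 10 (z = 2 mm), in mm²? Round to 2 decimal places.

At z = 2 mm: the 7×8 cube contributes its full rectangle (area 56.00 mm²); the cube at (13.5, 13) does not reach this height (z outside [10, 13.5]); Subtracting the remaining from the first: none of the subtracted shapes is present at this height, so the 7×8 cube is unchanged — area = 56.00 mm²; the cube at (3.5, 8.5) is absent (z outside [4.5, 21]); After the difference (first − rest): none of the subtracted shapes is present at this height, so that combined region is unchanged — area = 56.00 mm². Overall, the cross-section is a single solid region. Net area = 56.00 mm².

56.00 mm²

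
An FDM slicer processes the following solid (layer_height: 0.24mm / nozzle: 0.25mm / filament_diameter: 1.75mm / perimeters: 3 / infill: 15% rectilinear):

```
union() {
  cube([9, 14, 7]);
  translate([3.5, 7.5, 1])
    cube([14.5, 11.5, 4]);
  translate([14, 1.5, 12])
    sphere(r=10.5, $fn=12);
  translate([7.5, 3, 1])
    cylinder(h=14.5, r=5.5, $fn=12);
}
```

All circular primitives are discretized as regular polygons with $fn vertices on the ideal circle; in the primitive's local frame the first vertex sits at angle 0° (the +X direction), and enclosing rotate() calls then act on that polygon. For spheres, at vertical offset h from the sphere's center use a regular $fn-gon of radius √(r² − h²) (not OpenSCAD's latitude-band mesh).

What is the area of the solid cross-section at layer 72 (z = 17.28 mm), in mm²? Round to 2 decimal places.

At z = 17.28 mm: the cube is not intersected at this z (z outside [0, 7]); the cube at (3.5, 7.5) is not intersected at this z (z outside [1, 5]); the r=10.5 sphere at (14, 1.5) contributes a regular 12-gon of circumradius √(10.5²−5.28²) = 9.076 (area = (12/2)·9.076²·sin(360°/12) = 247.11 mm²); the cylinder at (7.5, 3) is absent (z outside [1, 15.5]); Combining (union): only the r=10.5 sphere at (14, 1.5) is present, so the union is just that shape — area = 247.11 mm². Overall, the cross-section is a single solid region. Net area = 247.11 mm².

247.11 mm²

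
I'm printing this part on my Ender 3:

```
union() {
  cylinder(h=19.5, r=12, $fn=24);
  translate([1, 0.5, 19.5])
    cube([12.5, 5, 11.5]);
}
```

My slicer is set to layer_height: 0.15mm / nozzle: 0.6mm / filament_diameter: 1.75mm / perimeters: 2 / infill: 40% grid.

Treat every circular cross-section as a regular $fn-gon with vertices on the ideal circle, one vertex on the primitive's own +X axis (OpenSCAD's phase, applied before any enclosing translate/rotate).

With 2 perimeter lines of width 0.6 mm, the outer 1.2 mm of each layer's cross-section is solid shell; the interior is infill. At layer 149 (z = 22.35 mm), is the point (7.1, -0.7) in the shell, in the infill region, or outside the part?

At z = 22.35 mm: the cylinder is absent (z outside [0, 19.5]); the cube at (1, 0.5) is present — its section is the full 12.5×5 rectangle; Merging all regions: only the 12.5×5 cube at (1, 0.5) is present, so the union is just that shape — 1 connected region. Overall, the cross-section is a single solid region. The nearest boundary edge runs (1.00, 0.50)→(13.50, 0.50); distance from the point to it = 1.20 mm. The point is not inside any of the regions above, so it lies outside the cross-section (1.20 mm from the nearest boundary).

outside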